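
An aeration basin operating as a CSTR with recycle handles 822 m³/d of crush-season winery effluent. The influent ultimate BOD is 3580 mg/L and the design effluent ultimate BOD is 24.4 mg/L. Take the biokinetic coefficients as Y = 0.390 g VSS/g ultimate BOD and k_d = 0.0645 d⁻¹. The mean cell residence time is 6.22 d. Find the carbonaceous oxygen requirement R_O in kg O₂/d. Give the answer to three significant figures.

R_O ≈ 1770 kg O₂/d

The observed yield is Y_obs = Y/(1 + k_d·θ_c) = 0.390 / (1 + 0.0645 × 6.22) = 0.390 / 1.401 = 0.2783 g VSS per g ultimate BOD removed.
Substrate removed = Q·(S₀ − S) = 822 m³/d × (3580 − 24.4) g/m³ = 2.92×10^6 g/d = 2923 kg/d.
P_X = Y_obs·Q·(S₀ − S) = 0.2783 × 2923 = 813.5 kg VSS/d.
R_O = Q·(S₀ − S) − 1.42·P_X = 2923 − 1.42 × 813.5 = 1768 kg O₂/d.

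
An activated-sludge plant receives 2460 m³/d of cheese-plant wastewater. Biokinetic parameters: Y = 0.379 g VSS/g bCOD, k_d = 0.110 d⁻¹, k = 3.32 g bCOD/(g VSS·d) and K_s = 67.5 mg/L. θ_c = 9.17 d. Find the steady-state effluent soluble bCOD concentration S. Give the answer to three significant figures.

S ≈ 14.2 mg/L

From the Monod/SRT balance for a CMAS, S = K_s·(1+k_d θ_c)/[θ_c·(Y k − k_d) − 1] = 67.5 × (1 + 0.110 × 9.17) / [9.17 × (0.379 × 3.32 − 0.110) − 1] = 135.6 / 9.530 = 14.23 mg/L.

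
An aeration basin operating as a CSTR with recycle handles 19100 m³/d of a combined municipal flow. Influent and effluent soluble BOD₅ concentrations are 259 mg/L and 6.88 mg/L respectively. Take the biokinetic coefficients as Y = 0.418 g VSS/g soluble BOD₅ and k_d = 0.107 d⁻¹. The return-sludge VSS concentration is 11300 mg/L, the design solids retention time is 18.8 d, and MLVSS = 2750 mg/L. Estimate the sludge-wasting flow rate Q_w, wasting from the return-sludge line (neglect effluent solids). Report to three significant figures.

From the SRT design equation V = Y Q (S₀−S) θ_c / [X (1 + k_d θ_c)] = 0.418 × 19100 × (259 − 6.88) × 18.8 / [2750 × (1 + 0.107 × 18.8)] = 3.78×10^7 / 8282 = 4569 m³.
Wasting from the return line (neglecting effluent solids): Q_w = V·X / (θ_c·X_r) = 4569 × 2750 / (18.8 × 11300) = 59.15 m³/d.

Q_w ≈ 59.1 m³/d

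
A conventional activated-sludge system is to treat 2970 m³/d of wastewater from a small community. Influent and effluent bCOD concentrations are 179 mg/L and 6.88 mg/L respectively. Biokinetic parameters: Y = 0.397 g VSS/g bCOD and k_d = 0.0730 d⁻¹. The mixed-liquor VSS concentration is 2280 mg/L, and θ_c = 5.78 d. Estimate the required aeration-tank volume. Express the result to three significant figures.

Rearranging the biomass balance for a CMAS with decay, V = Y·Q·ΔS·θ_c / [X·(1+k_d θ_c)] = 0.397 × 2970 × (179 − 6.88) × 5.78 / [2280 × (1 + 0.0730 × 5.78)] = 1.17×10^6 / 3242 = 361.8 m³.

V ≈ 362 m³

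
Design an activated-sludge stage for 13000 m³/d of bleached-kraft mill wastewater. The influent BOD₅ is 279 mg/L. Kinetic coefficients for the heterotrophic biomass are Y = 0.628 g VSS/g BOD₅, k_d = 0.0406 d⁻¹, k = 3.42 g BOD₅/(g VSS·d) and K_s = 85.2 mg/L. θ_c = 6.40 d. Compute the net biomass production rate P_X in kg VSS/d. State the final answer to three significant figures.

P_X ≈ 1750 kg VSS/d

For a completely mixed reactor with recycle the Lawrence–McCarty relation gives S = K_s·(1 + k_d·θ_c) / [θ_c·(Y·k − k_d) − 1] = 85.2 × (1 + 0.0406 × 6.40) / [6.40 × (0.628 × 3.42 − 0.0406) − 1] = 107.3 / 12.49 = 8.597 mg/L.
The observed yield is Y_obs = Y/(1 + k_d·θ_c) = 0.628 / (1 + 0.0406 × 6.40) = 0.628 / 1.260 = 0.4985 g VSS per g BOD₅ removed.
ΔS = 279 − 8.60 = 270.4 mg/L, so the substrate removal rate is 13000 × 270.4/1000 = 3515 kg BOD₅/d.
Net biomass production P_X = Y_obs × Q·(S₀ − S) = 0.4985 × 3515 = 1752 kg VSS/d.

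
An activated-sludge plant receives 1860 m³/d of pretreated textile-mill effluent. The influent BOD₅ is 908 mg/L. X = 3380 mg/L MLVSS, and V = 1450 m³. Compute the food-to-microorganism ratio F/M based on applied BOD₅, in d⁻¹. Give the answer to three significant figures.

F/M = applied load / biomass = Q·S₀/(V·X) = 1860 × 908 / (1450 × 3380) = 0.3446 d⁻¹.

F/M ≈ 0.345 d⁻¹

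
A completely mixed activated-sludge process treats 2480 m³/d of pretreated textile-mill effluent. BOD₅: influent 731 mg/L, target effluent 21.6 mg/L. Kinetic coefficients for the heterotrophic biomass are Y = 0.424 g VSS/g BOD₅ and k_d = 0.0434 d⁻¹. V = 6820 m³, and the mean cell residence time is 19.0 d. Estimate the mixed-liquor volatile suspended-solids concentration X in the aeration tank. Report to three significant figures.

X ≈ 1140 mg/L

Solving the biomass balance for X: X = Y Q (S₀−S) θ_c / [V (1+k_d θ_c)] = 0.424 × 2480 × (731 − 21.6) × 19.0 / [6820 × (1 + 0.0434 × 19.0)] = 1139 mg/L.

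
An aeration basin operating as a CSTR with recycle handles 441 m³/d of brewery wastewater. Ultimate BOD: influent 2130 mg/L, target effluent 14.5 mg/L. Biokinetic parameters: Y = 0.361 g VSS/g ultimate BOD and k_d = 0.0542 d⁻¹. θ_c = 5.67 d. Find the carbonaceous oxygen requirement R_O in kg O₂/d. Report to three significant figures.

Correct the yield for decay: Y_obs = Y/(1 + k_d θ_c) = 0.361 / (1 + 0.0542 × 5.67) = 0.361 / 1.307 = 0.2761.
ΔS = 2130 − 14.5 = 2116 mg/L, so the substrate removal rate is 441 × 2116/1000 = 932.9 kg ultimate BOD/d.
Net sludge production P_X = 0.2761 × 932.9 = 257.6 kg VSS/d.
R_O = Q·(S₀ − S) − 1.42·P_X = 932.9 − 1.42 × 257.6 = 567.1 kg O₂/d.

R_O ≈ 567 kg O₂/d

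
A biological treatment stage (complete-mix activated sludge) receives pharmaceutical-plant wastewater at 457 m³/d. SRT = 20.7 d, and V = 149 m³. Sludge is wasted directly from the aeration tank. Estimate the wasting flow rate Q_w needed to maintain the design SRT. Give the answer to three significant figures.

For wasting at MLVSS concentration, Q_w = V/θ_c = 149.0/20.7 = 7.198 m³/d.

Q_w ≈ 7.20 m³/d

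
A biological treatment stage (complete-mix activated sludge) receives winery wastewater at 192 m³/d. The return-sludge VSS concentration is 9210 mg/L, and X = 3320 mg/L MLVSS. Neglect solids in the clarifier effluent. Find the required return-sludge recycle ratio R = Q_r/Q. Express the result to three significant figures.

Solids balance on the clarifier gives (1+R)X = R·X_r, so R = X/(X_r − X) = 3320 / (9210 − 3320) = 0.5637.

R ≈ 0.564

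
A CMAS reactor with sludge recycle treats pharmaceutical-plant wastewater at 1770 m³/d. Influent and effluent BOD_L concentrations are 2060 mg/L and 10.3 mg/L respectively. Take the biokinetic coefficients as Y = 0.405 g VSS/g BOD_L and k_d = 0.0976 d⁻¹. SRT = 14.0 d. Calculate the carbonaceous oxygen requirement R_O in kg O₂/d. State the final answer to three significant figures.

Observed yield with endogenous decay: Y_obs = Y / (1 + k_d·θ_c) = 0.405 / (1 + 0.0976 × 14.0) = 0.405 / 2.366 = 0.1711 g VSS/g BOD_L.
Substrate removed = Q·(S₀ − S) = 1770 m³/d × (2060 − 10.3) g/m³ = 3.63×10^6 g/d = 3628 kg/d.
P_X = Y_obs·Q·(S₀ − S) = 0.1711 × 3628 = 620.9 kg VSS/d.
Carbonaceous O₂ demand = substrate oxidised − cell-mass equivalent = 3628 − 1.42 × 620.9 = 2746 kg O₂/d.

R_O ≈ 2750 kg O₂/d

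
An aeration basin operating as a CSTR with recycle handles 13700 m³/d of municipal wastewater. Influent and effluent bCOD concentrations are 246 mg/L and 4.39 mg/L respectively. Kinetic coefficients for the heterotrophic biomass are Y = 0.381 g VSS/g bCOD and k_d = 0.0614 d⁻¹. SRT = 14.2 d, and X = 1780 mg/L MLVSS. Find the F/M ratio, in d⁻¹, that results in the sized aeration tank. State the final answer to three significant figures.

F/M ≈ 0.352 d⁻¹

Steady-state biomass mass balance: V·X·(1 + k_d·θ_c) = Y·Q·(S₀ − S)·θ_c, so V = 0.381 × 13700 × (246 − 4.39) × 14.2 / [1780 × (1 + 0.0614 × 14.2)] = 1.79×10^7 / 3332 = 5375 m³.
Food-to-microorganism ratio F/M = Q S₀ / (V X) = 13700 × 246 / (5375 × 1780) = 0.3523 d⁻¹.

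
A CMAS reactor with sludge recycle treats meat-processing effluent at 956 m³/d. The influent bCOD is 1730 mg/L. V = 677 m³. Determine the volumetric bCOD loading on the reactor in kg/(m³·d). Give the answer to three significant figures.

L_v ≈ 2.44 kg bCOD/(m³·d)

Applied bCOD load per unit volume = Q·S₀/V = (956 × 1730/1000)/677.0 = 2.443 kg bCOD·m⁻³·d⁻¹.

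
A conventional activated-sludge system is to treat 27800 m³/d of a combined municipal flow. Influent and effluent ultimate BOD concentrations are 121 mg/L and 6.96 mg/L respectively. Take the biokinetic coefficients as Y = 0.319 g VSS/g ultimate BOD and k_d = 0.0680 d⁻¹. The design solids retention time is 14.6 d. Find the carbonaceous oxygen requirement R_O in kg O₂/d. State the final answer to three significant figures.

Y_obs = Y / (1 + k_d θ_c) = 0.319 / (1 + 0.0680 × 14.6) = 0.319 / 1.993 = 0.1601.
ΔS = 121 − 6.96 = 114.0 mg/L, so the substrate removal rate is 27800 × 114.0/1000 = 3170 kg ultimate BOD/d.
Biomass synthesised: P_X = Y_obs × 3170 = 507.5 kg VSS/d.
R_O = Q·ΔS − 1.42 P_X = 3170 − 720.6 = 2450 kg O₂/d.

R_O ≈ 2450 kg O₂/d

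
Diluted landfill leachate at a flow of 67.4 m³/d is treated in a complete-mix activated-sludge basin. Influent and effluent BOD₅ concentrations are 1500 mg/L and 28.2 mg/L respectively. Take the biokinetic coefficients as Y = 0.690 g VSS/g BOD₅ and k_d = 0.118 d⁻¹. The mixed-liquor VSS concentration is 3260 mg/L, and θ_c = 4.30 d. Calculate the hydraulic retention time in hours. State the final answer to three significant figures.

From the SRT design equation V = Y Q (S₀−S) θ_c / [X (1 + k_d θ_c)] = 0.690 × 67.4 × (1500 − 28.2) × 4.30 / [3260 × (1 + 0.118 × 4.30)] = 2.94×10^5 / 4914 = 59.89 m³.
HRT = V/Q = 59.89 m³ / 67.4 m³·d⁻¹ = 0.8886 d × 24 = 21.33 h.

τ ≈ 21.3 h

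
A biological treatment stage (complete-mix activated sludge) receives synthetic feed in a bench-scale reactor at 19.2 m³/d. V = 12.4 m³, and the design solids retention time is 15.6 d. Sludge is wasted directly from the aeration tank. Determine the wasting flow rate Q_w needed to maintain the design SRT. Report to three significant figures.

For wasting at MLVSS concentration, Q_w = V/θ_c = 12.40/15.6 = 0.7949 m³/d.

Q_w ≈ 0.795 m³/d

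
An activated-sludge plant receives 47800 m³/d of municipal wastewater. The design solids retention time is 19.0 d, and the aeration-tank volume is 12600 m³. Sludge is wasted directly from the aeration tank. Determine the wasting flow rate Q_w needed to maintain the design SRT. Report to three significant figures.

With mixed-liquor wasting, θ_c = V/Q_w, so Q_w = V/θ_c = 12600/19.0 = 663.2 m³/d.

Q_w ≈ 663 m³/d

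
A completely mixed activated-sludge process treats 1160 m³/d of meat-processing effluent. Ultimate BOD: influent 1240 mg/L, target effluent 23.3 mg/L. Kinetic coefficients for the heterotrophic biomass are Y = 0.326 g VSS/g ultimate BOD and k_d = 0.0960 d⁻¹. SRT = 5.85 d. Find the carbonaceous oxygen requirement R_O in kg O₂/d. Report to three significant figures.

R_O ≈ 993 kg O₂/d

Observed yield with endogenous decay: Y_obs = Y / (1 + k_d·θ_c) = 0.326 / (1 + 0.0960 × 5.85) = 0.326 / 1.562 = 0.2088 g VSS/g ultimate BOD.
ΔS = 1240 − 23.3 = 1217 mg/L, so the substrate removal rate is 1160 × 1217/1000 = 1411 kg ultimate BOD/d.
Net sludge production P_X = 0.2088 × 1411 = 294.6 kg VSS/d.
R_O = Q·ΔS − 1.42 P_X = 1411 − 418.4 = 993.0 kg O₂/d.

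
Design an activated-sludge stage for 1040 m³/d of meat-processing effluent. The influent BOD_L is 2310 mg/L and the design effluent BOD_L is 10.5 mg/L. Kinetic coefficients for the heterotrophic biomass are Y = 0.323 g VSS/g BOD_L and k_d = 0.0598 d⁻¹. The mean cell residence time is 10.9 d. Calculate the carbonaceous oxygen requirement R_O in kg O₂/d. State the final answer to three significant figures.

Correct the yield for decay: Y_obs = Y/(1 + k_d θ_c) = 0.323 / (1 + 0.0598 × 10.9) = 0.323 / 1.652 = 0.1955.
Mass of BOD_L removed per day: Q(S₀ − S) = 1040 × 2300 g/m³ = 2391 kg/d.
P_X = Y_obs·Q·(S₀ − S) = 0.1955 × 2391 = 467.6 kg VSS/d.
Carbonaceous O₂ demand = substrate oxidised − cell-mass equivalent = 2391 − 1.42 × 467.6 = 1727 kg O₂/d.

R_O ≈ 1730 kg O₂/d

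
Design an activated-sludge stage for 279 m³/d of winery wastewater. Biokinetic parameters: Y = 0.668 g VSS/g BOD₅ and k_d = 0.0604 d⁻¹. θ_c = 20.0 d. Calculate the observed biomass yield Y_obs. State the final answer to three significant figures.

Observed yield with endogenous decay: Y_obs = Y / (1 + k_d·θ_c) = 0.668 / (1 + 0.0604 × 20.0) = 0.668 / 2.208 = 0.3025 g VSS/g BOD₅.

Y_obs ≈ 0.303 g VSS/g BOD₅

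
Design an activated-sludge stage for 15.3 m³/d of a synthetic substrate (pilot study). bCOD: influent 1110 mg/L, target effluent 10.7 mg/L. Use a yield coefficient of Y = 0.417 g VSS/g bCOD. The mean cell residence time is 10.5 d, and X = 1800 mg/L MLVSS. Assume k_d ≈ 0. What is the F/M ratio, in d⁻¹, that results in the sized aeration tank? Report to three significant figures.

F/M ≈ 0.231 d⁻¹

V·X = Y·Q·ΔS·θ_c gives V = 0.417 × 15.3 × (1110 − 10.7) × 10.5 / 1800 = 40.91 m³.
F/M = Q·S₀ / (V·X) = 15.3 × 1110 / (40.91 × 1800) = 0.2306 g bCOD·(g VSS·d)⁻¹.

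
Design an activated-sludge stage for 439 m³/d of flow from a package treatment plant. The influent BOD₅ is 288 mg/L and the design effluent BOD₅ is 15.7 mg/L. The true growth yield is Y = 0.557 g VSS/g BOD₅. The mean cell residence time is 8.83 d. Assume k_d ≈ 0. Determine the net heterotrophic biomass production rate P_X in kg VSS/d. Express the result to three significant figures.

No decay correction is needed, so Y_obs = Y = 0.557.
Q·(S₀ − S) = 439 × (288 − 15.7) × 10⁻³ = 119.5 kg/d removed.
P_X = Y_obs · Q(S₀ − S) = 0.5570 × 119.5 = 66.58 kg VSS/d.

P_X ≈ 66.6 kg VSS/d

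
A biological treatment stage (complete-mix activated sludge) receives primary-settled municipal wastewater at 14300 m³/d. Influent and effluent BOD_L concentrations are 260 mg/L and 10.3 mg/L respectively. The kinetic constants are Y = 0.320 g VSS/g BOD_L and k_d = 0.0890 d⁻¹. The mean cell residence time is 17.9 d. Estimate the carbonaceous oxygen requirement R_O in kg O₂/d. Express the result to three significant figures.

Observed yield with endogenous decay: Y_obs = Y / (1 + k_d·θ_c) = 0.320 / (1 + 0.0890 × 17.9) = 0.320 / 2.593 = 0.1234 g VSS/g BOD_L.
Q·(S₀ − S) = 14300 × (260 − 10.3) × 10⁻³ = 3571 kg/d removed.
Net sludge production P_X = 0.1234 × 3571 = 440.6 kg VSS/d.
R_O = Q·(S₀ − S) − 1.42·P_X = 3571 − 1.42 × 440.6 = 2945 kg O₂/d.

R_O ≈ 2940 kg O₂/d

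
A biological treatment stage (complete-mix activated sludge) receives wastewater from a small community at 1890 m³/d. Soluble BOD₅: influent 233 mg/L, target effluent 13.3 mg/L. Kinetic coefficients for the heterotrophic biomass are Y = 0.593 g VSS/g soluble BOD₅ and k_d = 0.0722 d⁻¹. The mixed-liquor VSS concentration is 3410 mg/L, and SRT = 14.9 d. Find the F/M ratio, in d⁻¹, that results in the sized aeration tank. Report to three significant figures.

Steady-state biomass mass balance: V·X·(1 + k_d·θ_c) = Y·Q·(S₀ − S)·θ_c, so V = 0.593 × 1890 × (233 − 13.3) × 14.9 / [3410 × (1 + 0.0722 × 14.9)] = 3.67×10^6 / 7078 = 518.3 m³.
F/M = Q·S₀ / (V·X) = 1890 × 233 / (518.3 × 3410) = 0.2492 g soluble BOD₅·(g VSS·d)⁻¹.

F/M ≈ 0.249 d⁻¹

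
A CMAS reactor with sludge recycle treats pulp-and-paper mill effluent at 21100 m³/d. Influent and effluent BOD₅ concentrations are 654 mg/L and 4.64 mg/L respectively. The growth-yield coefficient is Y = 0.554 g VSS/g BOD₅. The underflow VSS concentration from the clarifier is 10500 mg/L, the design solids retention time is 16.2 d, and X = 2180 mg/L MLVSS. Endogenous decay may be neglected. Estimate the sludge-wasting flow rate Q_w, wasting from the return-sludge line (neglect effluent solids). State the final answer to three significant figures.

With k_d = 0 the design equation reduces to V = Y Q (S₀−S) θ_c / X = 0.554 × 21100 × (654 − 4.64) × 16.2 / 2180 = 56407 m³.
θ_c = V·X/(Q_w·X_r) when wasting from the recycle, so Q_w = V·X/(θ_c·X_r) = 56407 × 2180 / (16.2 × 10500) = 722.9 m³/d.

Q_w ≈ 723 m³/d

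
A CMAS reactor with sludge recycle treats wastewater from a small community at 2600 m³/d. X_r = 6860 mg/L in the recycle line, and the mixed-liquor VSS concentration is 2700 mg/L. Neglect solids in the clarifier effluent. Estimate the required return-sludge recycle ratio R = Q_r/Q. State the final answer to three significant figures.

R ≈ 0.649

Mass balance around the secondary clarifier (neglecting effluent solids): R = X / (X_r − X) = 2700 / (6860 − 2700) = 0.6490.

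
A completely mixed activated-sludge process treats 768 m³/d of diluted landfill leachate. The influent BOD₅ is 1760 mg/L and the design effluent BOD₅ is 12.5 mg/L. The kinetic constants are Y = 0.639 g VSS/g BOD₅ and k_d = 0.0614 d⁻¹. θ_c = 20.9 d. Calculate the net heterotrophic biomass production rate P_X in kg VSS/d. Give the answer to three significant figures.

P_X ≈ 376 kg VSS/d

Correct the yield for decay: Y_obs = Y/(1 + k_d θ_c) = 0.639 / (1 + 0.0614 × 20.9) = 0.639 / 2.283 = 0.2799.
Mass of BOD₅ removed per day: Q(S₀ − S) = 768 × 1748 g/m³ = 1342 kg/d.
Biomass produced: P_X = Y_obs·Q·ΔS = 0.2799 × 1342 ≈ 375.6 kg VSS/d.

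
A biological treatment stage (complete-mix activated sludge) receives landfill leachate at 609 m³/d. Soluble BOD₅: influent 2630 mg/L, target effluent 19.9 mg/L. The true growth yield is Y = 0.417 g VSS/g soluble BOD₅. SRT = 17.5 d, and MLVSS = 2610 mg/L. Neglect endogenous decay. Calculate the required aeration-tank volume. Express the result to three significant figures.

V ≈ 4440 m³

With k_d = 0 the design equation reduces to V = Y Q (S₀−S) θ_c / X = 0.417 × 609 × (2630 − 19.9) × 17.5 / 2610 = 4444 m³.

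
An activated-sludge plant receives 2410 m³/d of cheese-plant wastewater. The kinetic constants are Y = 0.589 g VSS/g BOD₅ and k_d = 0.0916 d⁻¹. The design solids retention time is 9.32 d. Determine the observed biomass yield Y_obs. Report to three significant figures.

Y_obs ≈ 0.318 g VSS/g BOD₅

Observed yield with endogenous decay: Y_obs = Y / (1 + k_d·θ_c) = 0.589 / (1 + 0.0916 × 9.32) = 0.589 / 1.854 = 0.3177 g VSS/g BOD₅.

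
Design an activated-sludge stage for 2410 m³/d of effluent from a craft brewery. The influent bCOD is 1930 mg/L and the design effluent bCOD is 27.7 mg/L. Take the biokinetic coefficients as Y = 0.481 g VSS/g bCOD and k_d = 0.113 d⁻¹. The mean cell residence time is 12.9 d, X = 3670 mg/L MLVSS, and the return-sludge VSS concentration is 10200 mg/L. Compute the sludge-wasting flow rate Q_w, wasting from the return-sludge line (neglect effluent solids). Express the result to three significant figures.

From the SRT design equation V = Y Q (S₀−S) θ_c / [X (1 + k_d θ_c)] = 0.481 × 2410 × (1930 − 27.7) × 12.9 / [3670 × (1 + 0.113 × 12.9)] = 2.84×10^7 / 9020 = 3154 m³.
θ_c = V·X/(Q_w·X_r) when wasting from the recycle, so Q_w = V·X/(θ_c·X_r) = 3154 × 3670 / (12.9 × 10200) = 87.97 m³/d.

Q_w ≈ 88.0 m³/d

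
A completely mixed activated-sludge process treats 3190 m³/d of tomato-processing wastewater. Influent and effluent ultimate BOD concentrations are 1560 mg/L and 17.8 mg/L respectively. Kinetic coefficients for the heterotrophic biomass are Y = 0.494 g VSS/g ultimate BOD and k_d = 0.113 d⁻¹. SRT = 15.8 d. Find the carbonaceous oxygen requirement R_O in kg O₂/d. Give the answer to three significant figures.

R_O ≈ 3680 kg O₂/d

Correct the yield for decay: Y_obs = Y/(1 + k_d θ_c) = 0.494 / (1 + 0.113 × 15.8) = 0.494 / 2.785 = 0.1774.
ΔS = 1560 − 17.8 = 1542 mg/L, so the substrate removal rate is 3190 × 1542/1000 = 4920 kg ultimate BOD/d.
Biomass synthesised: P_X = Y_obs × 4920 = 872.5 kg VSS/d.
R_O = Q·ΔS − 1.42 P_X = 4920 − 1239 = 3681 kg O₂/d.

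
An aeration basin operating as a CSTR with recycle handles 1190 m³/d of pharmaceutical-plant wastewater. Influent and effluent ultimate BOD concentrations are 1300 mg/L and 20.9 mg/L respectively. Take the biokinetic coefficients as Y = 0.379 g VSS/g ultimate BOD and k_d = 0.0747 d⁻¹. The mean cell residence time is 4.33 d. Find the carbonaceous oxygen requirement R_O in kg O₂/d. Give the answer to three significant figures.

Observed yield with endogenous decay: Y_obs = Y / (1 + k_d·θ_c) = 0.379 / (1 + 0.0747 × 4.33) = 0.379 / 1.323 = 0.2864 g VSS/g ultimate BOD.
Q·(S₀ − S) = 1190 × (1300 − 20.9) × 10⁻³ = 1522 kg/d removed.
P_X = Y_obs·Q·(S₀ − S) = 0.2864 × 1522 = 435.9 kg VSS/d.
R_O = Q·(S₀ − S) − 1.42·P_X = 1522 − 1.42 × 435.9 = 903.2 kg O₂/d.

R_O ≈ 903 kg O₂/d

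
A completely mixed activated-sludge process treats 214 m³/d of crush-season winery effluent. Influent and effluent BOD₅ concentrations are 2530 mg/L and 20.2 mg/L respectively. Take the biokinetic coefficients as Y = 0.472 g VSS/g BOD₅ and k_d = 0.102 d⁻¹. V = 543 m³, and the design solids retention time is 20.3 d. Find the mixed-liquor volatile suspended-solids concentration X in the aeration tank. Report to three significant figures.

X ≈ 3090 mg/L

X = Y·Q·ΔS·θ_c / [V·(1 + k_d θ_c)] = 0.472 × 214 × (2530 − 20.2) × 20.3 / [543 × (1 + 0.102 × 20.3)] = 3087 mg/L.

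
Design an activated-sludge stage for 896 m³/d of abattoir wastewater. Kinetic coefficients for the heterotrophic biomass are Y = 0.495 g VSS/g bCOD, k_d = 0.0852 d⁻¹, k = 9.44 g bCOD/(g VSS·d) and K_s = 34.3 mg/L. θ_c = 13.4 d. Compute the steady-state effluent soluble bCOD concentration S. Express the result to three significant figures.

From the Monod/SRT balance for a CMAS, S = K_s·(1+k_d θ_c)/[θ_c·(Y k − k_d) − 1] = 34.3 × (1 + 0.0852 × 13.4) / [13.4 × (0.495 × 9.44 − 0.0852) − 1] = 73.46 / 60.47 = 1.215 mg/L.

S ≈ 1.21 mg/L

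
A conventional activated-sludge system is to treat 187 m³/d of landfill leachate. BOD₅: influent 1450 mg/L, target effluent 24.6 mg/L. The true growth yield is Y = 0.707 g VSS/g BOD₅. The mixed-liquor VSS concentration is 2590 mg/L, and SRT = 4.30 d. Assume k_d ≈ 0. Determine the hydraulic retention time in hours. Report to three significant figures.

τ ≈ 40.2 h

V·X = Y·Q·ΔS·θ_c gives V = 0.707 × 187 × (1450 − 24.6) × 4.30 / 2590 = 312.9 m³.
HRT = V/Q = 312.9 m³ / 187 m³·d⁻¹ = 1.673 d × 24 = 40.15 h.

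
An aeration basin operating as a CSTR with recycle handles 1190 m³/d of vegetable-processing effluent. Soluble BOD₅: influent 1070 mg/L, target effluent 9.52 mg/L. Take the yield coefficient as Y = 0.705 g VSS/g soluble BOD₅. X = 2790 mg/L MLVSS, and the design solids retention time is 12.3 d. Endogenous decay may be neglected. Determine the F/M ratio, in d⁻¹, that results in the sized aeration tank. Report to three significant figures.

Biomass mass balance (decay neglected): V·X = Y·Q·(S₀ − S)·θ_c, so V = 0.705 × 1190 × (1070 − 9.52) × 12.3 / 2790 = 3922 m³.
F/M = applied load / biomass = Q·S₀/(V·X) = 1190 × 1070 / (3922 × 2790) = 0.1164 d⁻¹.

F/M ≈ 0.116 d⁻¹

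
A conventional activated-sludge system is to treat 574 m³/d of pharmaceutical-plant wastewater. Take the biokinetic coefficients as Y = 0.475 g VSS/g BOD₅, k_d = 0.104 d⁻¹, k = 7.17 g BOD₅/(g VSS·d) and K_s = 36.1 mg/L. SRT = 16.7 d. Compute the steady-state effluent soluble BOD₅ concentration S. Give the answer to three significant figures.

S ≈ 1.82 mg/L

From the Monod/SRT balance for a CMAS, S = K_s·(1+k_d θ_c)/[θ_c·(Y k − k_d) − 1] = 36.1 × (1 + 0.104 × 16.7) / [16.7 × (0.475 × 7.17 − 0.104) − 1] = 98.80 / 54.14 = 1.825 mg/L.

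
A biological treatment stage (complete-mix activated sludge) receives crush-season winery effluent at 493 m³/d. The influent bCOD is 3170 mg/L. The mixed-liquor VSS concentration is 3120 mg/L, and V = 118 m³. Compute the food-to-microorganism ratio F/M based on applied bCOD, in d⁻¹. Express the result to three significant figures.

F/M = Q·S₀ / (V·X) = 493 × 3170 / (118.0 × 3120) = 4.245 g bCOD·(g VSS·d)⁻¹.

F/M ≈ 4.24 d⁻¹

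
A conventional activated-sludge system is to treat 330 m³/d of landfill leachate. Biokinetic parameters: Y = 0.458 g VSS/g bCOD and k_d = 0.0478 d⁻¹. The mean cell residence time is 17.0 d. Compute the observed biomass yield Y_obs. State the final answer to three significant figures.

Y_obs = Y / (1 + k_d θ_c) = 0.458 / (1 + 0.0478 × 17.0) = 0.458 / 1.813 = 0.2527.

Y_obs ≈ 0.253 g VSS/g bCOD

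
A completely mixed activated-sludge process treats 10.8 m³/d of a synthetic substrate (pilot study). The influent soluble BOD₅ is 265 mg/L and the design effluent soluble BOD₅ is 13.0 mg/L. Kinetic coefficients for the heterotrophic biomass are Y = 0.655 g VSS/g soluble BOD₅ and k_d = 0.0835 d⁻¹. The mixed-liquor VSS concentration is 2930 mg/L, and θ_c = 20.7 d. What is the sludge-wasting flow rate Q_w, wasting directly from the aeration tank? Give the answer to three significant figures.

Q_w ≈ 0.223 m³/d

From the SRT design equation V = Y Q (S₀−S) θ_c / [X (1 + k_d θ_c)] = 0.655 × 10.8 × (265 − 13.0) × 20.7 / [2930 × (1 + 0.0835 × 20.7)] = 3.69×10^4 / 7994 = 4.616 m³.
For wasting at MLVSS concentration, Q_w = V/θ_c = 4.616/20.7 = 0.2230 m³/d.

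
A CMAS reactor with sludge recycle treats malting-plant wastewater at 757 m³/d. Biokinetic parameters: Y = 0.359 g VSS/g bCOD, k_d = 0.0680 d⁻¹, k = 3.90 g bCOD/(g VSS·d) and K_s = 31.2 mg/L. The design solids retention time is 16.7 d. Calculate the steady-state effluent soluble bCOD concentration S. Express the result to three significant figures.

For a completely mixed reactor with recycle the Lawrence–McCarty relation gives S = K_s·(1 + k_d·θ_c) / [θ_c·(Y·k − k_d) − 1] = 31.2 × (1 + 0.0680 × 16.7) / [16.7 × (0.359 × 3.90 − 0.0680) − 1] = 66.63 / 21.25 = 3.136 mg/L.

S ≈ 3.14 mg/L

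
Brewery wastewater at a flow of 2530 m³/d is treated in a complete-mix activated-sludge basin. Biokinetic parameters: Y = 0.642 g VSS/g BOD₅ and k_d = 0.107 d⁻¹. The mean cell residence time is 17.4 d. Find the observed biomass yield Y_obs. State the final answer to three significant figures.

Y_obs ≈ 0.224 g VSS/g BOD₅

Observed yield with endogenous decay: Y_obs = Y / (1 + k_d·θ_c) = 0.642 / (1 + 0.107 × 17.4) = 0.642 / 2.862 = 0.2243 g VSS/g BOD₅.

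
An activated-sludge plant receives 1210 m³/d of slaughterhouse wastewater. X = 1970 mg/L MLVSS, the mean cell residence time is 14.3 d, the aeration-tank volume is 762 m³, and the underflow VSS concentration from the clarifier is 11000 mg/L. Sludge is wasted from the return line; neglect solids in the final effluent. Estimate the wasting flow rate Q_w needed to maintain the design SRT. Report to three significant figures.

Wasting from the return line (neglecting effluent solids): Q_w = V·X / (θ_c·X_r) = 762.0 × 1970 / (14.3 × 11000) = 9.543 m³/d.

Q_w ≈ 9.54 m³/d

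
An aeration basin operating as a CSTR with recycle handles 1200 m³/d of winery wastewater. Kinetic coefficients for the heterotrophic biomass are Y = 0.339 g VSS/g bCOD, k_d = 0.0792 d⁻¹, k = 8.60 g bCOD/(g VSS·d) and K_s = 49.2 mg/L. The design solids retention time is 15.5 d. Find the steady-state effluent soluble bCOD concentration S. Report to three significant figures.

S ≈ 2.55 mg/L

For a completely mixed reactor with recycle the Lawrence–McCarty relation gives S = K_s·(1 + k_d·θ_c) / [θ_c·(Y·k − k_d) − 1] = 49.2 × (1 + 0.0792 × 15.5) / [15.5 × (0.339 × 8.60 − 0.0792) − 1] = 109.6 / 42.96 = 2.551 mg/L.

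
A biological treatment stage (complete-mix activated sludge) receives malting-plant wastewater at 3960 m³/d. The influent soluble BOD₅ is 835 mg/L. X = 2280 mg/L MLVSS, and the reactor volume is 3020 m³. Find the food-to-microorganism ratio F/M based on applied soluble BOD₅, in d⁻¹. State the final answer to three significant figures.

F/M = Q·S₀ / (V·X) = 3960 × 835 / (3020 × 2280) = 0.4802 g soluble BOD₅·(g VSS·d)⁻¹.

F/M ≈ 0.480 d⁻¹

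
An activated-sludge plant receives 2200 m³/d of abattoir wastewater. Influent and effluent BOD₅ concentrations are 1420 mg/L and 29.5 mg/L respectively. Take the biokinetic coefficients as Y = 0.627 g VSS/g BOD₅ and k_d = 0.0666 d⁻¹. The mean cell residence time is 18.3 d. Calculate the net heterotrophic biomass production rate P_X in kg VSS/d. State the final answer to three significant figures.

P_X ≈ 864 kg VSS/d

Observed yield with endogenous decay: Y_obs = Y / (1 + k_d·θ_c) = 0.627 / (1 + 0.0666 × 18.3) = 0.627 / 2.219 = 0.2826 g VSS/g BOD₅.
ΔS = 1420 − 29.5 = 1390 mg/L, so the substrate removal rate is 2200 × 1390/1000 = 3059 kg BOD₅/d.
Biomass produced: P_X = Y_obs·Q·ΔS = 0.2826 × 3059 ≈ 864.5 kg VSS/d.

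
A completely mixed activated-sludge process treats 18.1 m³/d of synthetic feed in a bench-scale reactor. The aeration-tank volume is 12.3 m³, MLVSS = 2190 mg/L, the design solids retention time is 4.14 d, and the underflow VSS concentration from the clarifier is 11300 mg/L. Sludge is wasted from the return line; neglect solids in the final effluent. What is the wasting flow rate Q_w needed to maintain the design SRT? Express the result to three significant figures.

θ_c = V·X/(Q_w·X_r) when wasting from the recycle, so Q_w = V·X/(θ_c·X_r) = 12.30 × 2190 / (4.14 × 11300) = 0.5758 m³/d.

Q_w ≈ 0.576 m³/d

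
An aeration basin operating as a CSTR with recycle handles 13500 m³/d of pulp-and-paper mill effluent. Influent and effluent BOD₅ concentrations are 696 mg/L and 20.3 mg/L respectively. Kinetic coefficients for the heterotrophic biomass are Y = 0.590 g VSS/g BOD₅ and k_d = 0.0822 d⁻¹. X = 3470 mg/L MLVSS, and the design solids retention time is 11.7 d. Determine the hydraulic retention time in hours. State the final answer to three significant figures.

From the SRT design equation V = Y Q (S₀−S) θ_c / [X (1 + k_d θ_c)] = 0.590 × 13500 × (696 − 20.3) × 11.7 / [3470 × (1 + 0.0822 × 11.7)] = 6.3×10^7 / 6807 = 9250 m³.
τ = V/Q = 9250/13500 = 0.6852 d, or 16.44 h.

τ ≈ 16.4 h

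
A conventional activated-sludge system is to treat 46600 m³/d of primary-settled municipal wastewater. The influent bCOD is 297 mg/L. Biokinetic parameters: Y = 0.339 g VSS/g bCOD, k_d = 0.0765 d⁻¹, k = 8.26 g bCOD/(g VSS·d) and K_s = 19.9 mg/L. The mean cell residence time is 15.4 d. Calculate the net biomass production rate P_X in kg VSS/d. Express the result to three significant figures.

From the Monod/SRT balance for a CMAS, S = K_s·(1+k_d θ_c)/[θ_c·(Y k − k_d) − 1] = 19.9 × (1 + 0.0765 × 15.4) / [15.4 × (0.339 × 8.26 − 0.0765) − 1] = 43.34 / 40.94 = 1.059 mg/L.
Y_obs = Y / (1 + k_d θ_c) = 0.339 / (1 + 0.0765 × 15.4) = 0.339 / 2.178 = 0.1556.
Substrate removed = Q·(S₀ − S) = 46600 m³/d × (297 − 1.06) g/m³ = 1.38×10^7 g/d = 13791 kg/d.
Net biomass production P_X = Y_obs × Q·(S₀ − S) = 0.1556 × 13791 = 2146 kg VSS/d.

P_X ≈ 2150 kg VSS/d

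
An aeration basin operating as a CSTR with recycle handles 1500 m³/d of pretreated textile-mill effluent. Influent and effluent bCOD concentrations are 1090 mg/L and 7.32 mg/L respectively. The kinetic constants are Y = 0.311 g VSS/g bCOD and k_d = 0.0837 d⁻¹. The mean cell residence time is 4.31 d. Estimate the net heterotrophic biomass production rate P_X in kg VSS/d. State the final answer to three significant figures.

Correct the yield for decay: Y_obs = Y/(1 + k_d θ_c) = 0.311 / (1 + 0.0837 × 4.31) = 0.311 / 1.361 = 0.2286.
Mass of bCOD removed per day: Q(S₀ − S) = 1500 × 1083 g/m³ = 1624 kg/d.
P_X = Y_obs · Q(S₀ − S) = 0.2286 × 1624 = 371.2 kg VSS/d.

P_X ≈ 371 kg VSS/d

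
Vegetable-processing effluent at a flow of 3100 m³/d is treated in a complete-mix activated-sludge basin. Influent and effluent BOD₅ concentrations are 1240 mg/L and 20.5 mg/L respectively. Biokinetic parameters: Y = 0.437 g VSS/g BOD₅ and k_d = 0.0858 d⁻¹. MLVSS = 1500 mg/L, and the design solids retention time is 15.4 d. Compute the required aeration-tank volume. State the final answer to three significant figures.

Steady-state biomass mass balance: V·X·(1 + k_d·θ_c) = Y·Q·(S₀ − S)·θ_c, so V = 0.437 × 3100 × (1240 − 20.5) × 15.4 / [1500 × (1 + 0.0858 × 15.4)] = 2.54×10^7 / 3482 = 7307 m³.

V ≈ 7310 m³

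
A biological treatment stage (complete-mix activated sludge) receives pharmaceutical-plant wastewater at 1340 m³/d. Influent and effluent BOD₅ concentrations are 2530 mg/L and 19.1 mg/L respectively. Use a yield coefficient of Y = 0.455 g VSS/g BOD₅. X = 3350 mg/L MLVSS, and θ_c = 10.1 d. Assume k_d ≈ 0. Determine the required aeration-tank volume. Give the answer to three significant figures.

With k_d = 0 the design equation reduces to V = Y Q (S₀−S) θ_c / X = 0.455 × 1340 × (2530 − 19.1) × 10.1 / 3350 = 4616 m³.

V ≈ 4620 m³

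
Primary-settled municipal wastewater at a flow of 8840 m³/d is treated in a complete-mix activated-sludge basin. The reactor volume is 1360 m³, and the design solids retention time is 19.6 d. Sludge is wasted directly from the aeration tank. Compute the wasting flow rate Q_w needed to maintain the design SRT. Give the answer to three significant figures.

Q_w ≈ 69.4 m³/d

With mixed-liquor wasting, θ_c = V/Q_w, so Q_w = V/θ_c = 1360/19.6 = 69.39 m³/d.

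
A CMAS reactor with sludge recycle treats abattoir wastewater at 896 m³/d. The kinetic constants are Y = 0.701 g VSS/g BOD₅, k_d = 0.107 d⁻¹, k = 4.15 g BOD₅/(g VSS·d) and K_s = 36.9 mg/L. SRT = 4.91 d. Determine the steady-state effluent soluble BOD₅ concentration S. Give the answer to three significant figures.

S ≈ 4.41 mg/L

Effluent substrate depends only on kinetics and SRT: S = K_s(1 + k_d θ_c) / [θ_c(Yk − k_d) − 1] = 36.9 × (1 + 0.107 × 4.91) / [4.91 × (0.701 × 4.15 − 0.107) − 1] = 56.29 / 12.76 = 4.412 mg/L.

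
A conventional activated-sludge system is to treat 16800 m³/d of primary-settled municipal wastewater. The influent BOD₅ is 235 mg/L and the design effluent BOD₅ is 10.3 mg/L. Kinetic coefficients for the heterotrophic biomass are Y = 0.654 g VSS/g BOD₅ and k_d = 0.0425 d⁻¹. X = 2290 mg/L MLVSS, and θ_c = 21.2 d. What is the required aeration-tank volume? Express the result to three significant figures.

From the SRT design equation V = Y Q (S₀−S) θ_c / [X (1 + k_d θ_c)] = 0.654 × 16800 × (235 − 10.3) × 21.2 / [2290 × (1 + 0.0425 × 21.2)] = 5.23×10^7 / 4353 = 12023 m³.

V ≈ 12000 m³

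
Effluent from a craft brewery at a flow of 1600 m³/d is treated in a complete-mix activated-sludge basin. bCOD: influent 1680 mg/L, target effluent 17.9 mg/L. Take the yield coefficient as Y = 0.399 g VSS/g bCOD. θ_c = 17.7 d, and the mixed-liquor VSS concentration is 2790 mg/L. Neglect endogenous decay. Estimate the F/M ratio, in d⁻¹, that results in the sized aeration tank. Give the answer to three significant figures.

F/M ≈ 0.143 d⁻¹

V·X = Y·Q·ΔS·θ_c gives V = 0.399 × 1600 × (1680 − 17.9) × 17.7 / 2790 = 6732 m³.
Food-to-microorganism ratio F/M = Q S₀ / (V X) = 1600 × 1680 / (6732 × 2790) = 0.1431 d⁻¹.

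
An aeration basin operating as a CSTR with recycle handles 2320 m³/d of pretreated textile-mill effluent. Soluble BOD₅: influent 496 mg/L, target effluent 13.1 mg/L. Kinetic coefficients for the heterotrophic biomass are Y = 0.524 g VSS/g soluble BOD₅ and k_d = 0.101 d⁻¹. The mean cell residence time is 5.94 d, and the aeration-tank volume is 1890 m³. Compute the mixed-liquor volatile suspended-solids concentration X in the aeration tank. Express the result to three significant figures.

Solving the biomass balance for X: X = Y Q (S₀−S) θ_c / [V (1+k_d θ_c)] = 0.524 × 2320 × (496 − 13.1) × 5.94 / [1890 × (1 + 0.101 × 5.94)] = 1153 mg/L.

X ≈ 1150 mg/L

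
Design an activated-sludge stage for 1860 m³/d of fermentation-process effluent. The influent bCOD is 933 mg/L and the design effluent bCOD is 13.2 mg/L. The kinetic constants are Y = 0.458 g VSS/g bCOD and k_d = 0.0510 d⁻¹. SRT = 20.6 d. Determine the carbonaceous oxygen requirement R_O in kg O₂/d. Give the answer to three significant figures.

The observed yield is Y_obs = Y/(1 + k_d·θ_c) = 0.458 / (1 + 0.0510 × 20.6) = 0.458 / 2.051 = 0.2233 g VSS per g bCOD removed.
Mass of bCOD removed per day: Q(S₀ − S) = 1860 × 919.8 g/m³ = 1711 kg/d.
Net sludge production P_X = 0.2233 × 1711 = 382.1 kg VSS/d.
R_O = Q·ΔS − 1.42 P_X = 1711 − 542.6 = 1168 kg O₂/d.

R_O ≈ 1170 kg O₂/d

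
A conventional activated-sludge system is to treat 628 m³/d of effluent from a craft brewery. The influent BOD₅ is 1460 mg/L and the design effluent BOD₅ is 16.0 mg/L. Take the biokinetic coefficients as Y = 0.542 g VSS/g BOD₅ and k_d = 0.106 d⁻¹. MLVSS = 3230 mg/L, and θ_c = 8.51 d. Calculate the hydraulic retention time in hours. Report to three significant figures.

τ ≈ 26.0 h

Steady-state biomass mass balance: V·X·(1 + k_d·θ_c) = Y·Q·(S₀ − S)·θ_c, so V = 0.542 × 628 × (1460 − 16.0) × 8.51 / [3230 × (1 + 0.106 × 8.51)] = 4.18×10^6 / 6144 = 680.8 m³.
HRT = V/Q = 680.8 m³ / 628 m³·d⁻¹ = 1.084 d × 24 = 26.02 h.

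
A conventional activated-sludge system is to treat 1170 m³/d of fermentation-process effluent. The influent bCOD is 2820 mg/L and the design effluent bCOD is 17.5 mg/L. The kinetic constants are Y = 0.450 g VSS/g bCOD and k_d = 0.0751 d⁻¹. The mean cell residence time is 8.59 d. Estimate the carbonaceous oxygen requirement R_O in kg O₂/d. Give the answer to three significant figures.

The observed yield is Y_obs = Y/(1 + k_d·θ_c) = 0.450 / (1 + 0.0751 × 8.59) = 0.450 / 1.645 = 0.2735 g VSS per g bCOD removed.
Mass of bCOD removed per day: Q(S₀ − S) = 1170 × 2802 g/m³ = 3279 kg/d.
Biomass synthesised: P_X = Y_obs × 3279 = 896.9 kg VSS/d.
R_O = Q·ΔS − 1.42 P_X = 3279 − 1274 = 2005 kg O₂/d.

R_O ≈ 2010 kg O₂/d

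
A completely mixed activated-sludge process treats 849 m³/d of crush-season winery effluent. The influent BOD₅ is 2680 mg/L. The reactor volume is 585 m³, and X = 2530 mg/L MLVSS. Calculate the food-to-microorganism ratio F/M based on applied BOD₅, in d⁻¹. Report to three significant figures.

F/M ≈ 1.54 d⁻¹

F/M = Q·S₀ / (V·X) = 849 × 2680 / (585.0 × 2530) = 1.537 g BOD₅·(g VSS·d)⁻¹.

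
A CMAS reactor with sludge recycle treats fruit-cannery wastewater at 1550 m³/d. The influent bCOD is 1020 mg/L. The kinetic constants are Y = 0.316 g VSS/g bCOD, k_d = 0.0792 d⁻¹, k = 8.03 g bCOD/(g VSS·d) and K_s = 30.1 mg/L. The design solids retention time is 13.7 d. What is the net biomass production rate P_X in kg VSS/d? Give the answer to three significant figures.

P_X ≈ 239 kg VSS/d

For a completely mixed reactor with recycle the Lawrence–McCarty relation gives S = K_s·(1 + k_d·θ_c) / [θ_c·(Y·k − k_d) − 1] = 30.1 × (1 + 0.0792 × 13.7) / [13.7 × (0.316 × 8.03 − 0.0792) − 1] = 62.76 / 32.68 = 1.921 mg/L.
Correct the yield for decay: Y_obs = Y/(1 + k_d θ_c) = 0.316 / (1 + 0.0792 × 13.7) = 0.316 / 2.085 = 0.1516.
Q·(S₀ − S) = 1550 × (1020 − 1.92) × 10⁻³ = 1578 kg/d removed.
Net biomass production P_X = Y_obs × Q·(S₀ − S) = 0.1516 × 1578 = 239.2 kg VSS/d.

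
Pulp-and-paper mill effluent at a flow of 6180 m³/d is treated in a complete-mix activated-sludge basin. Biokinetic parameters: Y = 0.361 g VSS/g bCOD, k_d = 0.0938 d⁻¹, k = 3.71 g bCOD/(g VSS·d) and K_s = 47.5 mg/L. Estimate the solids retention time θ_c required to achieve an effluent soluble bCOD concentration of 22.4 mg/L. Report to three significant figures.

From 1/θ_c = Y·k·S/(K_s + S) − k_d: Y·k·S/(K_s+S) = 0.361 × 3.71 × 22.4 / (47.5 + 22.4) = 0.4292 d⁻¹.
θ_c = 1/(μ − k_d) = 1/(0.4292 − 0.0938) = 1/0.3354 = 2.982 d.

θ_c ≈ 2.98 d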